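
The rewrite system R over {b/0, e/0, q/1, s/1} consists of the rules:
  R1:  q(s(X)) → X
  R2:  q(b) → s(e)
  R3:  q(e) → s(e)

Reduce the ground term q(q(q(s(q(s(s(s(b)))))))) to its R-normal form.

b

1. q(q(q(s(q(s(s(s(b))))))))  →  q(q(q(s(s(s(b))))))   [R1 at 1.1]
2. q(q(q(s(s(s(b))))))  →  q(q(s(s(b))))   [R1 at 1.1]
3. q(q(s(s(b))))  →  q(s(b))   [R1 at 1]
4. q(s(b))  →  b   [R1 at ε]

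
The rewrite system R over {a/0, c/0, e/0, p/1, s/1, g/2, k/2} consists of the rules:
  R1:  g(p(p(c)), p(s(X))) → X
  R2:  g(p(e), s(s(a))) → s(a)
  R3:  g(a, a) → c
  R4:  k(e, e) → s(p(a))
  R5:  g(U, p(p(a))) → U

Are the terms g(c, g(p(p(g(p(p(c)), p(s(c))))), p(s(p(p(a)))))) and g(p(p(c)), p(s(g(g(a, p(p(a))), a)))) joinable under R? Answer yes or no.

yes — NF(t₁) = c, NF(t₂) = c

Reduce t₁ = g(c, g(p(p(g(p(p(c)), p(s(c))))), p(s(p(p(a)))))):
1. g(c, g(p(p(g(p(p(c)), p(s(c))))), p(s(p(p(a))))))  →  g(c, g(p(p(c)), p(s(p(p(a))))))   [R1 at 2.1.1.1]
2. g(c, g(p(p(c)), p(s(p(p(a))))))  →  g(c, p(p(a)))   [R1 at 2]
3. g(c, p(p(a)))  →  c   [R5 at ε]

Reduce t₂ = g(p(p(c)), p(s(g(g(a, p(p(a))), a)))):
1. g(p(p(c)), p(s(g(g(a, p(p(a))), a))))  →  g(g(a, p(p(a))), a)   [R1 at ε]
2. g(g(a, p(p(a))), a)  →  g(a, a)   [R5 at 1]
3. g(a, a)  →  c   [R3 at ε]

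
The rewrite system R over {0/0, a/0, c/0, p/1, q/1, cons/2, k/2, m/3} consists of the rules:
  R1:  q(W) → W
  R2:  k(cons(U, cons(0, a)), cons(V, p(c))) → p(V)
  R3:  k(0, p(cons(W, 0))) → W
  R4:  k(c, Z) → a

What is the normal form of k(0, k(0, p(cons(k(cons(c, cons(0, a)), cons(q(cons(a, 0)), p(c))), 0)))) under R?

1. k(0, k(0, p(cons(k(cons(c, cons(0, a)), cons(q(cons(a, 0)), p(c))), 0))))  →  k(0, k(cons(c, cons(0, a)), cons(q(cons(a, 0)), p(c))))   [R3 at 2]
2. k(0, k(cons(c, cons(0, a)), cons(q(cons(a, 0)), p(c))))  →  k(0, p(q(cons(a, 0))))   [R2 at 2]
3. k(0, p(q(cons(a, 0))))  →  k(0, p(cons(a, 0)))   [R1 at 2.1]
4. k(0, p(cons(a, 0)))  →  a   [R3 at ε]

a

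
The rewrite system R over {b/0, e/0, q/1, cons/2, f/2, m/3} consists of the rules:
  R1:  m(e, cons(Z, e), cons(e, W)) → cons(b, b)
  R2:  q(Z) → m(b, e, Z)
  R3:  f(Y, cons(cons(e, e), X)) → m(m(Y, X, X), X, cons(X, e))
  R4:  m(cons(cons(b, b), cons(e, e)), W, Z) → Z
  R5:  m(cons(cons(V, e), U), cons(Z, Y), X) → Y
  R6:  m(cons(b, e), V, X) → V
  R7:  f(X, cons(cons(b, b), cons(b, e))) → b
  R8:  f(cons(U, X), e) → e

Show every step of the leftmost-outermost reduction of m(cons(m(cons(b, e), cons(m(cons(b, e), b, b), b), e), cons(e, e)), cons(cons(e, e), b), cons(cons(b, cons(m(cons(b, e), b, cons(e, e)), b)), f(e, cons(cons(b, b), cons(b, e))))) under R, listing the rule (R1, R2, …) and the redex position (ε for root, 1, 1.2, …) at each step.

cons(cons(b, cons(b, b)), b)

1. m(cons(m(cons(b, e), cons(m(cons(b, e), b, b), b), e), cons(e, e)), cons(cons(e, e), b), cons(cons(b, cons(m(cons(b, e), b, cons(e, e)), b)), f(e, cons(cons(b, b), cons(b, e)))))  →  m(cons(cons(m(cons(b, e), b, b), b), cons(e, e)), cons(cons(e, e), b), cons(cons(b, cons(m(cons(b, e), b, cons(e, e)), b)), f(e, cons(cons(b, b), cons(b, e)))))   [R6 at 1.1]
2. m(cons(cons(m(cons(b, e), b, b), b), cons(e, e)), cons(cons(e, e), b), cons(cons(b, cons(m(cons(b, e), b, cons(e, e)), b)), f(e, cons(cons(b, b), cons(b, e)))))  →  m(cons(cons(b, b), cons(e, e)), cons(cons(e, e), b), cons(cons(b, cons(m(cons(b, e), b, cons(e, e)), b)), f(e, cons(cons(b, b), cons(b, e)))))   [R6 at 1.1.1]
3. m(cons(cons(b, b), cons(e, e)), cons(cons(e, e), b), cons(cons(b, cons(m(cons(b, e), b, cons(e, e)), b)), f(e, cons(cons(b, b), cons(b, e)))))  →  cons(cons(b, cons(m(cons(b, e), b, cons(e, e)), b)), f(e, cons(cons(b, b), cons(b, e))))   [R4 at ε]
4. cons(cons(b, cons(m(cons(b, e), b, cons(e, e)), b)), f(e, cons(cons(b, b), cons(b, e))))  →  cons(cons(b, cons(b, b)), f(e, cons(cons(b, b), cons(b, e))))   [R6 at 1.2.1]
5. cons(cons(b, cons(b, b)), f(e, cons(cons(b, b), cons(b, e))))  →  cons(cons(b, cons(b, b)), b)   [R7 at 2]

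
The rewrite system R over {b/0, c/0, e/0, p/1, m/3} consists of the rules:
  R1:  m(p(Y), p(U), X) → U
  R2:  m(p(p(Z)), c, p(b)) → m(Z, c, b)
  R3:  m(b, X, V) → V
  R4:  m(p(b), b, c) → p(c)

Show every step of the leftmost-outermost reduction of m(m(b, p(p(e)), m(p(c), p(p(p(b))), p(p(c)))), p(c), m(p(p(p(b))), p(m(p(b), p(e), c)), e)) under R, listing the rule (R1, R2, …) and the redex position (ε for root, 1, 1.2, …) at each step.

1. m(m(b, p(p(e)), m(p(c), p(p(p(b))), p(p(c)))), p(c), m(p(p(p(b))), p(m(p(b), p(e), c)), e))  →  m(m(p(c), p(p(p(b))), p(p(c))), p(c), m(p(p(p(b))), p(m(p(b), p(e), c)), e))   [R3 at 1]
2. m(m(p(c), p(p(p(b))), p(p(c))), p(c), m(p(p(p(b))), p(m(p(b), p(e), c)), e))  →  m(p(p(b)), p(c), m(p(p(p(b))), p(m(p(b), p(e), c)), e))   [R1 at 1]
3. m(p(p(b)), p(c), m(p(p(p(b))), p(m(p(b), p(e), c)), e))  →  c   [R1 at ε]

c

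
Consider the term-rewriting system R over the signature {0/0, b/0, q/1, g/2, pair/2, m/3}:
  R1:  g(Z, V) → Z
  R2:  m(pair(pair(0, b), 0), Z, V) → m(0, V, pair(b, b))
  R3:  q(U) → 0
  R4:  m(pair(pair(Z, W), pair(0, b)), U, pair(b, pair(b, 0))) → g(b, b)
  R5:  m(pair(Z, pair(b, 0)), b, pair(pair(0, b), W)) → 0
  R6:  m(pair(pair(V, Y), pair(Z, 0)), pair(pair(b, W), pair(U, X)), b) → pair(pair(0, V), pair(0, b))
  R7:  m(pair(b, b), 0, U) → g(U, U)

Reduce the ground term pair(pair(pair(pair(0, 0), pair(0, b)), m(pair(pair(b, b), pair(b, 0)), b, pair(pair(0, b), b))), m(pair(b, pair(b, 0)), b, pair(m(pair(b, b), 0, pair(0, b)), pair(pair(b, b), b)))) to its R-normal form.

1. pair(pair(pair(pair(0, 0), pair(0, b)), m(pair(pair(b, b), pair(b, 0)), b, pair(pair(0, b), b))), m(pair(b, pair(b, 0)), b, pair(m(pair(b, b), 0, pair(0, b)), pair(pair(b, b), b))))  →  pair(pair(pair(pair(0, 0), pair(0, b)), 0), m(pair(b, pair(b, 0)), b, pair(m(pair(b, b), 0, pair(0, b)), pair(pair(b, b), b))))   [R5 at 1.2]
2. pair(pair(pair(pair(0, 0), pair(0, b)), 0), m(pair(b, pair(b, 0)), b, pair(m(pair(b, b), 0, pair(0, b)), pair(pair(b, b), b))))  →  pair(pair(pair(pair(0, 0), pair(0, b)), 0), m(pair(b, pair(b, 0)), b, pair(g(pair(0, b), pair(0, b)), pair(pair(b, b), b))))   [R7 at 2.3.1]
3. pair(pair(pair(pair(0, 0), pair(0, b)), 0), m(pair(b, pair(b, 0)), b, pair(g(pair(0, b), pair(0, b)), pair(pair(b, b), b))))  →  pair(pair(pair(pair(0, 0), pair(0, b)), 0), m(pair(b, pair(b, 0)), b, pair(pair(0, b), pair(pair(b, b), b))))   [R1 at 2.3.1]
4. pair(pair(pair(pair(0, 0), pair(0, b)), 0), m(pair(b, pair(b, 0)), b, pair(pair(0, b), pair(pair(b, b), b))))  →  pair(pair(pair(pair(0, 0), pair(0, b)), 0), 0)   [R5 at 2]

pair(pair(pair(pair(0, 0), pair(0, b)), 0), 0)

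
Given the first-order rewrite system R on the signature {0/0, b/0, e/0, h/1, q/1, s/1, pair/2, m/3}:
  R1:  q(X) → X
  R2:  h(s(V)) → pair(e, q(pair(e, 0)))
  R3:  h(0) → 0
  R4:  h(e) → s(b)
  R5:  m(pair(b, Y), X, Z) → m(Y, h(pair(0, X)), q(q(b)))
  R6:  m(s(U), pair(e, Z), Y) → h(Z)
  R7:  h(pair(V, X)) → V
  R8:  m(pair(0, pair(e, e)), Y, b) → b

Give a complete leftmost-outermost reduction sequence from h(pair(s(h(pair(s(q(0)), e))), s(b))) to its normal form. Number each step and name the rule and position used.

1. h(pair(s(h(pair(s(q(0)), e))), s(b)))  →  s(h(pair(s(q(0)), e)))   [R7 at ε]
2. s(h(pair(s(q(0)), e)))  →  s(s(q(0)))   [R7 at 1]
3. s(s(q(0)))  →  s(s(0))   [R1 at 1.1]

s(s(0))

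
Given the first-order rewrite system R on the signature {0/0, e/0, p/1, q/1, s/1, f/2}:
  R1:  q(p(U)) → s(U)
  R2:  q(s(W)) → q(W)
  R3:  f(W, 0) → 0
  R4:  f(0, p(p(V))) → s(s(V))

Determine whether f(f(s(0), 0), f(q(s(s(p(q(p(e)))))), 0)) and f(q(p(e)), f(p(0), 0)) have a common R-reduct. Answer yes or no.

Reduce t₁ = f(f(s(0), 0), f(q(s(s(p(q(p(e)))))), 0)):
1. f(f(s(0), 0), f(q(s(s(p(q(p(e)))))), 0))  →  f(0, f(q(s(s(p(q(p(e)))))), 0))   [R3 at 1]
2. f(0, f(q(s(s(p(q(p(e)))))), 0))  →  f(0, 0)   [R3 at 2]
3. f(0, 0)  →  0   [R3 at ε]

Reduce t₂ = f(q(p(e)), f(p(0), 0)):
1. f(q(p(e)), f(p(0), 0))  →  f(s(e), f(p(0), 0))   [R1 at 1]
2. f(s(e), f(p(0), 0))  →  f(s(e), 0)   [R3 at 2]
3. f(s(e), 0)  →  0   [R3 at ε]

yes — NF(t₁) = 0, NF(t₂) = 0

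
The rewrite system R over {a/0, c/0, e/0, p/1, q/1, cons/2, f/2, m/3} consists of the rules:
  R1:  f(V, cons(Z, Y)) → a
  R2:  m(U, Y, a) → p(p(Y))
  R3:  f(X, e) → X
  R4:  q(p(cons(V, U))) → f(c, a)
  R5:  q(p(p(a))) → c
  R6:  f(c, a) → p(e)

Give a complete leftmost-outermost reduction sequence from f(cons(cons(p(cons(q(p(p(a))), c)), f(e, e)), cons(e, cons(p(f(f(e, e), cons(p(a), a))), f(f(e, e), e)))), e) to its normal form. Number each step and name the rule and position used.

cons(cons(p(cons(c, c)), e), cons(e, cons(p(a), e)))

1. f(cons(cons(p(cons(q(p(p(a))), c)), f(e, e)), cons(e, cons(p(f(f(e, e), cons(p(a), a))), f(f(e, e), e)))), e)  →  cons(cons(p(cons(q(p(p(a))), c)), f(e, e)), cons(e, cons(p(f(f(e, e), cons(p(a), a))), f(f(e, e), e))))   [R3 at ε]
2. cons(cons(p(cons(q(p(p(a))), c)), f(e, e)), cons(e, cons(p(f(f(e, e), cons(p(a), a))), f(f(e, e), e))))  →  cons(cons(p(cons(c, c)), f(e, e)), cons(e, cons(p(f(f(e, e), cons(p(a), a))), f(f(e, e), e))))   [R5 at 1.1.1.1]
3. cons(cons(p(cons(c, c)), f(e, e)), cons(e, cons(p(f(f(e, e), cons(p(a), a))), f(f(e, e), e))))  →  cons(cons(p(cons(c, c)), e), cons(e, cons(p(f(f(e, e), cons(p(a), a))), f(f(e, e), e))))   [R3 at 1.2]
4. cons(cons(p(cons(c, c)), e), cons(e, cons(p(f(f(e, e), cons(p(a), a))), f(f(e, e), e))))  →  cons(cons(p(cons(c, c)), e), cons(e, cons(p(a), f(f(e, e), e))))   [R1 at 2.2.1.1]
5. cons(cons(p(cons(c, c)), e), cons(e, cons(p(a), f(f(e, e), e))))  →  cons(cons(p(cons(c, c)), e), cons(e, cons(p(a), f(e, e))))   [R3 at 2.2.2]
6. cons(cons(p(cons(c, c)), e), cons(e, cons(p(a), f(e, e))))  →  cons(cons(p(cons(c, c)), e), cons(e, cons(p(a), e)))   [R3 at 2.2.2]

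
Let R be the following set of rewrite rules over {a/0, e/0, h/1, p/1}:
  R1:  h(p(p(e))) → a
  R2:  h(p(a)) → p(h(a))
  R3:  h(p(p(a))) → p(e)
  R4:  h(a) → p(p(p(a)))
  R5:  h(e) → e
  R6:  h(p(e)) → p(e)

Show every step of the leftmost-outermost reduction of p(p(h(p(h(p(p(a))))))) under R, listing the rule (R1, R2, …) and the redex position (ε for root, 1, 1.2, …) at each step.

1. p(p(h(p(h(p(p(a)))))))  →  p(p(h(p(p(e)))))   [R3 at 1.1.1.1]
2. p(p(h(p(p(e)))))  →  p(p(a))   [R1 at 1.1]

p(p(a))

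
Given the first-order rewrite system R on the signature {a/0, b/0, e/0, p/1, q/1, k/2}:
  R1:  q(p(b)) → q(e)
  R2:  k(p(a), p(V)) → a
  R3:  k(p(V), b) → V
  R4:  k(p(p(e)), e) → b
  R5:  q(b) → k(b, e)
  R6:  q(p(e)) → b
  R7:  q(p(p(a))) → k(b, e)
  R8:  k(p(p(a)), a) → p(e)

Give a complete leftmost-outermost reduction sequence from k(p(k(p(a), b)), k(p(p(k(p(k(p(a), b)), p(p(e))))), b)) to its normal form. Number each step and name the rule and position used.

1. k(p(k(p(a), b)), k(p(p(k(p(k(p(a), b)), p(p(e))))), b))  →  k(p(a), k(p(p(k(p(k(p(a), b)), p(p(e))))), b))   [R3 at 1.1]
2. k(p(a), k(p(p(k(p(k(p(a), b)), p(p(e))))), b))  →  k(p(a), p(k(p(k(p(a), b)), p(p(e)))))   [R3 at 2]
3. k(p(a), p(k(p(k(p(a), b)), p(p(e)))))  →  a   [R2 at ε]

a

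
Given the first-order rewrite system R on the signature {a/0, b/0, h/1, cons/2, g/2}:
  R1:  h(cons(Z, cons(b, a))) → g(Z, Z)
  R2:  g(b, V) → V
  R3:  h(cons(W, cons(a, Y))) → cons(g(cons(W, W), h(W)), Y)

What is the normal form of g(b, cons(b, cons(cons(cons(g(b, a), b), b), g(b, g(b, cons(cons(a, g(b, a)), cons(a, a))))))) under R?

1. g(b, cons(b, cons(cons(cons(g(b, a), b), b), g(b, g(b, cons(cons(a, g(b, a)), cons(a, a)))))))  →  cons(b, cons(cons(cons(g(b, a), b), b), g(b, g(b, cons(cons(a, g(b, a)), cons(a, a))))))   [R2 at ε]
2. cons(b, cons(cons(cons(g(b, a), b), b), g(b, g(b, cons(cons(a, g(b, a)), cons(a, a))))))  →  cons(b, cons(cons(cons(a, b), b), g(b, g(b, cons(cons(a, g(b, a)), cons(a, a))))))   [R2 at 2.1.1.1]
3. cons(b, cons(cons(cons(a, b), b), g(b, g(b, cons(cons(a, g(b, a)), cons(a, a))))))  →  cons(b, cons(cons(cons(a, b), b), g(b, cons(cons(a, g(b, a)), cons(a, a)))))   [R2 at 2.2]
4. cons(b, cons(cons(cons(a, b), b), g(b, cons(cons(a, g(b, a)), cons(a, a)))))  →  cons(b, cons(cons(cons(a, b), b), cons(cons(a, g(b, a)), cons(a, a))))   [R2 at 2.2]
5. cons(b, cons(cons(cons(a, b), b), cons(cons(a, g(b, a)), cons(a, a))))  →  cons(b, cons(cons(cons(a, b), b), cons(cons(a, a), cons(a, a))))   [R2 at 2.2.1.2]

cons(b, cons(cons(cons(a, b), b), cons(cons(a, a), cons(a, a))))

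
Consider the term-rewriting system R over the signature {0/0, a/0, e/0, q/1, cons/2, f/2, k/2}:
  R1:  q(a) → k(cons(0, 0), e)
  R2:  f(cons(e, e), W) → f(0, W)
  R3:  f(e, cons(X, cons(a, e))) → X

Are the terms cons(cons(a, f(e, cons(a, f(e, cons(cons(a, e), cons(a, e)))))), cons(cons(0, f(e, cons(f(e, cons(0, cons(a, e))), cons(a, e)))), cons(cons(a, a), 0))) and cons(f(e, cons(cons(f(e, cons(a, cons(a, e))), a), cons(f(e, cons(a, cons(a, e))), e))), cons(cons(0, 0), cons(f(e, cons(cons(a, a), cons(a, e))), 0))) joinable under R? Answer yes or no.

Reduce t₁ = cons(cons(a, f(e, cons(a, f(e, cons(cons(a, e), cons(a, e)))))), cons(cons(0, f(e, cons(f(e, cons(0, cons(a, e))), cons(a, e)))), cons(cons(a, a), 0))):
1. cons(cons(a, f(e, cons(a, f(e, cons(cons(a, e), cons(a, e)))))), cons(cons(0, f(e, cons(f(e, cons(0, cons(a, e))), cons(a, e)))), cons(cons(a, a), 0)))  →  cons(cons(a, f(e, cons(a, cons(a, e)))), cons(cons(0, f(e, cons(f(e, cons(0, cons(a, e))), cons(a, e)))), cons(cons(a, a), 0)))   [R3 at 1.2.2.2]
2. cons(cons(a, f(e, cons(a, cons(a, e)))), cons(cons(0, f(e, cons(f(e, cons(0, cons(a, e))), cons(a, e)))), cons(cons(a, a), 0)))  →  cons(cons(a, a), cons(cons(0, f(e, cons(f(e, cons(0, cons(a, e))), cons(a, e)))), cons(cons(a, a), 0)))   [R3 at 1.2]
3. cons(cons(a, a), cons(cons(0, f(e, cons(f(e, cons(0, cons(a, e))), cons(a, e)))), cons(cons(a, a), 0)))  →  cons(cons(a, a), cons(cons(0, f(e, cons(0, cons(a, e)))), cons(cons(a, a), 0)))   [R3 at 2.1.2]
4. cons(cons(a, a), cons(cons(0, f(e, cons(0, cons(a, e)))), cons(cons(a, a), 0)))  →  cons(cons(a, a), cons(cons(0, 0), cons(cons(a, a), 0)))   [R3 at 2.1.2]

Reduce t₂ = cons(f(e, cons(cons(f(e, cons(a, cons(a, e))), a), cons(f(e, cons(a, cons(a, e))), e))), cons(cons(0, 0), cons(f(e, cons(cons(a, a), cons(a, e))), 0))):
1. cons(f(e, cons(cons(f(e, cons(a, cons(a, e))), a), cons(f(e, cons(a, cons(a, e))), e))), cons(cons(0, 0), cons(f(e, cons(cons(a, a), cons(a, e))), 0)))  →  cons(f(e, cons(cons(a, a), cons(f(e, cons(a, cons(a, e))), e))), cons(cons(0, 0), cons(f(e, cons(cons(a, a), cons(a, e))), 0)))   [R3 at 1.2.1.1]
2. cons(f(e, cons(cons(a, a), cons(f(e, cons(a, cons(a, e))), e))), cons(cons(0, 0), cons(f(e, cons(cons(a, a), cons(a, e))), 0)))  →  cons(f(e, cons(cons(a, a), cons(a, e))), cons(cons(0, 0), cons(f(e, cons(cons(a, a), cons(a, e))), 0)))   [R3 at 1.2.2.1]
3. cons(f(e, cons(cons(a, a), cons(a, e))), cons(cons(0, 0), cons(f(e, cons(cons(a, a), cons(a, e))), 0)))  →  cons(cons(a, a), cons(cons(0, 0), cons(f(e, cons(cons(a, a), cons(a, e))), 0)))   [R3 at 1]
4. cons(cons(a, a), cons(cons(0, 0), cons(f(e, cons(cons(a, a), cons(a, e))), 0)))  →  cons(cons(a, a), cons(cons(0, 0), cons(cons(a, a), 0)))   [R3 at 2.2.1]

yes — NF(t₁) = cons(cons(a, a), cons(cons(0, 0), cons(cons(a, a), 0))), NF(t₂) = cons(cons(a, a), cons(cons(0, 0), cons(cons(a, a), 0)))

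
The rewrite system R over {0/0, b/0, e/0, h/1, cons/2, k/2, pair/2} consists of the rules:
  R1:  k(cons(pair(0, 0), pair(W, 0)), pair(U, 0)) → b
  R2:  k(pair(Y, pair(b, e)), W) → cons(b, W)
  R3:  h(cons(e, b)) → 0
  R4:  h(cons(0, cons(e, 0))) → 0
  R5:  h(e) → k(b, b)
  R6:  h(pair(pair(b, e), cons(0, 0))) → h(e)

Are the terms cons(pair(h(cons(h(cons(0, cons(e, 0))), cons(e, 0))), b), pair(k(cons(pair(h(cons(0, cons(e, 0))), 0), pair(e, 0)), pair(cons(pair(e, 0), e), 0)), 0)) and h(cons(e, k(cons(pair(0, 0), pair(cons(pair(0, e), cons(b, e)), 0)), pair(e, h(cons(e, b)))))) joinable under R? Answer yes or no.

Reduce t₁ = cons(pair(h(cons(h(cons(0, cons(e, 0))), cons(e, 0))), b), pair(k(cons(pair(h(cons(0, cons(e, 0))), 0), pair(e, 0)), pair(cons(pair(e, 0), e), 0)), 0)):
1. cons(pair(h(cons(h(cons(0, cons(e, 0))), cons(e, 0))), b), pair(k(cons(pair(h(cons(0, cons(e, 0))), 0), pair(e, 0)), pair(cons(pair(e, 0), e), 0)), 0))  →  cons(pair(h(cons(0, cons(e, 0))), b), pair(k(cons(pair(h(cons(0, cons(e, 0))), 0), pair(e, 0)), pair(cons(pair(e, 0), e), 0)), 0))   [R4 at 1.1.1.1]
2. cons(pair(h(cons(0, cons(e, 0))), b), pair(k(cons(pair(h(cons(0, cons(e, 0))), 0), pair(e, 0)), pair(cons(pair(e, 0), e), 0)), 0))  →  cons(pair(0, b), pair(k(cons(pair(h(cons(0, cons(e, 0))), 0), pair(e, 0)), pair(cons(pair(e, 0), e), 0)), 0))   [R4 at 1.1]
3. cons(pair(0, b), pair(k(cons(pair(h(cons(0, cons(e, 0))), 0), pair(e, 0)), pair(cons(pair(e, 0), e), 0)), 0))  →  cons(pair(0, b), pair(k(cons(pair(0, 0), pair(e, 0)), pair(cons(pair(e, 0), e), 0)), 0))   [R4 at 2.1.1.1.1]
4. cons(pair(0, b), pair(k(cons(pair(0, 0), pair(e, 0)), pair(cons(pair(e, 0), e), 0)), 0))  →  cons(pair(0, b), pair(b, 0))   [R1 at 2.1]

Reduce t₂ = h(cons(e, k(cons(pair(0, 0), pair(cons(pair(0, e), cons(b, e)), 0)), pair(e, h(cons(e, b)))))):
1. h(cons(e, k(cons(pair(0, 0), pair(cons(pair(0, e), cons(b, e)), 0)), pair(e, h(cons(e, b))))))  →  h(cons(e, k(cons(pair(0, 0), pair(cons(pair(0, e), cons(b, e)), 0)), pair(e, 0))))   [R3 at 1.2.2.2]
2. h(cons(e, k(cons(pair(0, 0), pair(cons(pair(0, e), cons(b, e)), 0)), pair(e, 0))))  →  h(cons(e, b))   [R1 at 1.2]
3. h(cons(e, b))  →  0   [R3 at ε]

no — NF(t₁) = cons(pair(0, b), pair(b, 0)), NF(t₂) = 0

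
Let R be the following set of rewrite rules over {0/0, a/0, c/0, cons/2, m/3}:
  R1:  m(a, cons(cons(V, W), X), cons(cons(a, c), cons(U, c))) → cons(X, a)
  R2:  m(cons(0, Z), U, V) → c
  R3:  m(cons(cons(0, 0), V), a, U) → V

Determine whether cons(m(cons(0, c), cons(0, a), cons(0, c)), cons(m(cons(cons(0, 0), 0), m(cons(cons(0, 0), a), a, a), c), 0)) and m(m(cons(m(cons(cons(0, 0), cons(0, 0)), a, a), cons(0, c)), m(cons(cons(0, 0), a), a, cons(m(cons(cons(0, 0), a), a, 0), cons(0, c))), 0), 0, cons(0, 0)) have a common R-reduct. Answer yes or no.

Reduce t₁ = cons(m(cons(0, c), cons(0, a), cons(0, c)), cons(m(cons(cons(0, 0), 0), m(cons(cons(0, 0), a), a, a), c), 0)):
1. cons(m(cons(0, c), cons(0, a), cons(0, c)), cons(m(cons(cons(0, 0), 0), m(cons(cons(0, 0), a), a, a), c), 0))  →  cons(c, cons(m(cons(cons(0, 0), 0), m(cons(cons(0, 0), a), a, a), c), 0))   [R2 at 1]
2. cons(c, cons(m(cons(cons(0, 0), 0), m(cons(cons(0, 0), a), a, a), c), 0))  →  cons(c, cons(m(cons(cons(0, 0), 0), a, c), 0))   [R3 at 2.1.2]
3. cons(c, cons(m(cons(cons(0, 0), 0), a, c), 0))  →  cons(c, cons(0, 0))   [R3 at 2.1]

Reduce t₂ = m(m(cons(m(cons(cons(0, 0), cons(0, 0)), a, a), cons(0, c)), m(cons(cons(0, 0), a), a, cons(m(cons(cons(0, 0), a), a, 0), cons(0, c))), 0), 0, cons(0, 0)):
1. m(m(cons(m(cons(cons(0, 0), cons(0, 0)), a, a), cons(0, c)), m(cons(cons(0, 0), a), a, cons(m(cons(cons(0, 0), a), a, 0), cons(0, c))), 0), 0, cons(0, 0))  →  m(m(cons(cons(0, 0), cons(0, c)), m(cons(cons(0, 0), a), a, cons(m(cons(cons(0, 0), a), a, 0), cons(0, c))), 0), 0, cons(0, 0))   [R3 at 1.1.1]
2. m(m(cons(cons(0, 0), cons(0, c)), m(cons(cons(0, 0), a), a, cons(m(cons(cons(0, 0), a), a, 0), cons(0, c))), 0), 0, cons(0, 0))  →  m(m(cons(cons(0, 0), cons(0, c)), a, 0), 0, cons(0, 0))   [R3 at 1.2]
3. m(m(cons(cons(0, 0), cons(0, c)), a, 0), 0, cons(0, 0))  →  m(cons(0, c), 0, cons(0, 0))   [R3 at 1]
4. m(cons(0, c), 0, cons(0, 0))  →  c   [R2 at ε]

no — NF(t₁) = cons(c, cons(0, 0)), NF(t₂) = c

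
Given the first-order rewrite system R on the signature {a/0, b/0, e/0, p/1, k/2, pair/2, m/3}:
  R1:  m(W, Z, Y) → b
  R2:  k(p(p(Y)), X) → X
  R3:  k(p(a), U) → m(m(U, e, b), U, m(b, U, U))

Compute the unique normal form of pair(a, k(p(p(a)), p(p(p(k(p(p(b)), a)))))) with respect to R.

pair(a, p(p(p(a))))

1. pair(a, k(p(p(a)), p(p(p(k(p(p(b)), a))))))  →  pair(a, p(p(p(k(p(p(b)), a)))))   [R2 at 2]
2. pair(a, p(p(p(k(p(p(b)), a)))))  →  pair(a, p(p(p(a))))   [R2 at 2.1.1.1]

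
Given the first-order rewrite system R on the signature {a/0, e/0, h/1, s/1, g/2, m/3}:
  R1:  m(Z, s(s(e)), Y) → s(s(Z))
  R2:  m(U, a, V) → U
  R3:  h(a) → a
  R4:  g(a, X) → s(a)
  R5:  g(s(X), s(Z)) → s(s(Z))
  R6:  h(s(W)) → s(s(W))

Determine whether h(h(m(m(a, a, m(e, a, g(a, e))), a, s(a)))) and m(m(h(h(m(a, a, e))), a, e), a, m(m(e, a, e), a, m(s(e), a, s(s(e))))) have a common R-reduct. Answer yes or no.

yes — NF(t₁) = a, NF(t₂) = a

Reduce t₁ = h(h(m(m(a, a, m(e, a, g(a, e))), a, s(a)))):
1. h(h(m(m(a, a, m(e, a, g(a, e))), a, s(a))))  →  h(h(m(a, a, m(e, a, g(a, e)))))   [R2 at 1.1]
2. h(h(m(a, a, m(e, a, g(a, e)))))  →  h(h(a))   [R2 at 1.1]
3. h(h(a))  →  h(a)   [R3 at 1]
4. h(a)  →  a   [R3 at ε]

Reduce t₂ = m(m(h(h(m(a, a, e))), a, e), a, m(m(e, a, e), a, m(s(e), a, s(s(e))))):
1. m(m(h(h(m(a, a, e))), a, e), a, m(m(e, a, e), a, m(s(e), a, s(s(e)))))  →  m(h(h(m(a, a, e))), a, e)   [R2 at ε]
2. m(h(h(m(a, a, e))), a, e)  →  h(h(m(a, a, e)))   [R2 at ε]
3. h(h(m(a, a, e)))  →  h(h(a))   [R2 at 1.1]
4. h(h(a))  →  h(a)   [R3 at 1]
5. h(a)  →  a   [R3 at ε]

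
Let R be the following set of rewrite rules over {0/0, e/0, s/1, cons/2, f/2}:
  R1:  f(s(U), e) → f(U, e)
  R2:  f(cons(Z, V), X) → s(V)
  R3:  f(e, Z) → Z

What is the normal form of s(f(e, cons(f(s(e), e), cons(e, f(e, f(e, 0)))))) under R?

1. s(f(e, cons(f(s(e), e), cons(e, f(e, f(e, 0))))))  →  s(cons(f(s(e), e), cons(e, f(e, f(e, 0)))))   [R3 at 1]
2. s(cons(f(s(e), e), cons(e, f(e, f(e, 0)))))  →  s(cons(f(e, e), cons(e, f(e, f(e, 0)))))   [R1 at 1.1]
3. s(cons(f(e, e), cons(e, f(e, f(e, 0)))))  →  s(cons(e, cons(e, f(e, f(e, 0)))))   [R3 at 1.1]
4. s(cons(e, cons(e, f(e, f(e, 0)))))  →  s(cons(e, cons(e, f(e, 0))))   [R3 at 1.2.2]
5. s(cons(e, cons(e, f(e, 0))))  →  s(cons(e, cons(e, 0)))   [R3 at 1.2.2]

s(cons(e, cons(e, 0)))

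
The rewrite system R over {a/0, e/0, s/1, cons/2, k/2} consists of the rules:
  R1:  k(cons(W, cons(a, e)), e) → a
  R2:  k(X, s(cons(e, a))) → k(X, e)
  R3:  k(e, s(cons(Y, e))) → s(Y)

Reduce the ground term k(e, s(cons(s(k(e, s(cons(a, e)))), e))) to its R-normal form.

s(s(s(a)))

1. k(e, s(cons(s(k(e, s(cons(a, e)))), e)))  →  s(s(k(e, s(cons(a, e)))))   [R3 at ε]
2. s(s(k(e, s(cons(a, e)))))  →  s(s(s(a)))   [R3 at 1.1]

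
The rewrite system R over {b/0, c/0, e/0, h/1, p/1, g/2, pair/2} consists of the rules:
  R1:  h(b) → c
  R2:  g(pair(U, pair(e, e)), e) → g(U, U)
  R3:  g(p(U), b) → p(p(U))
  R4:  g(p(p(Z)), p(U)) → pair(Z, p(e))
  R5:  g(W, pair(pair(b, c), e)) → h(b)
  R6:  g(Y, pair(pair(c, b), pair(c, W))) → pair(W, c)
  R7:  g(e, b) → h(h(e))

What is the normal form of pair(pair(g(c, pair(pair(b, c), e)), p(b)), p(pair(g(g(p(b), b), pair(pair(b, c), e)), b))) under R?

1. pair(pair(g(c, pair(pair(b, c), e)), p(b)), p(pair(g(g(p(b), b), pair(pair(b, c), e)), b)))  →  pair(pair(h(b), p(b)), p(pair(g(g(p(b), b), pair(pair(b, c), e)), b)))   [R5 at 1.1]
2. pair(pair(h(b), p(b)), p(pair(g(g(p(b), b), pair(pair(b, c), e)), b)))  →  pair(pair(c, p(b)), p(pair(g(g(p(b), b), pair(pair(b, c), e)), b)))   [R1 at 1.1]
3. pair(pair(c, p(b)), p(pair(g(g(p(b), b), pair(pair(b, c), e)), b)))  →  pair(pair(c, p(b)), p(pair(h(b), b)))   [R5 at 2.1.1]
4. pair(pair(c, p(b)), p(pair(h(b), b)))  →  pair(pair(c, p(b)), p(pair(c, b)))   [R1 at 2.1.1]

pair(pair(c, p(b)), p(pair(c, b)))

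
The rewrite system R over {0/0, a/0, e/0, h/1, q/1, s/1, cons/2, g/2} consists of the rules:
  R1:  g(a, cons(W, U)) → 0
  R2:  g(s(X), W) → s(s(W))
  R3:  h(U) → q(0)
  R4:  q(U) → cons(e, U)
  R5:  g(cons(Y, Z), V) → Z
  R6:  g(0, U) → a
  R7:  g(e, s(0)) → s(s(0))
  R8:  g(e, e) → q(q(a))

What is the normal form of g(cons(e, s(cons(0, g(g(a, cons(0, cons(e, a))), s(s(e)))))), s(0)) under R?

s(cons(0, a))

1. g(cons(e, s(cons(0, g(g(a, cons(0, cons(e, a))), s(s(e)))))), s(0))  →  s(cons(0, g(g(a, cons(0, cons(e, a))), s(s(e)))))   [R5 at ε]
2. s(cons(0, g(g(a, cons(0, cons(e, a))), s(s(e)))))  →  s(cons(0, g(0, s(s(e)))))   [R1 at 1.2.1]
3. s(cons(0, g(0, s(s(e)))))  →  s(cons(0, a))   [R6 at 1.2]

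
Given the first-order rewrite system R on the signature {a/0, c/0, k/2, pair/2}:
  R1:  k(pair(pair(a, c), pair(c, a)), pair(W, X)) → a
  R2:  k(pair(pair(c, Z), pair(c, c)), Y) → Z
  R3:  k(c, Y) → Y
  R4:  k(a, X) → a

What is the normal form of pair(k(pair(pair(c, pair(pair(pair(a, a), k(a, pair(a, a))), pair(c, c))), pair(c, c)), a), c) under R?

pair(pair(pair(pair(a, a), a), pair(c, c)), c)

1. pair(k(pair(pair(c, pair(pair(pair(a, a), k(a, pair(a, a))), pair(c, c))), pair(c, c)), a), c)  →  pair(pair(pair(pair(a, a), k(a, pair(a, a))), pair(c, c)), c)   [R2 at 1]
2. pair(pair(pair(pair(a, a), k(a, pair(a, a))), pair(c, c)), c)  →  pair(pair(pair(pair(a, a), a), pair(c, c)), c)   [R4 at 1.1.2]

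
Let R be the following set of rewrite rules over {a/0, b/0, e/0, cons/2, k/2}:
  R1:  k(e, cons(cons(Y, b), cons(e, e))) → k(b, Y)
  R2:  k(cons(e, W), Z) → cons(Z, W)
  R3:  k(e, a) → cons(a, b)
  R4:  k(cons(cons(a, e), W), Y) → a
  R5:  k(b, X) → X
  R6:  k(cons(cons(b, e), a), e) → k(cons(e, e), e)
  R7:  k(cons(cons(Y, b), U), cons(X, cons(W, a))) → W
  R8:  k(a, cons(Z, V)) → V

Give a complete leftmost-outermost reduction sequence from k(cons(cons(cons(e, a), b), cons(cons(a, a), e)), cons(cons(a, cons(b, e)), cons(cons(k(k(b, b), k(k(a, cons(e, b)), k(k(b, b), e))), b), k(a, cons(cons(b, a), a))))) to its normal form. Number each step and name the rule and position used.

1. k(cons(cons(cons(e, a), b), cons(cons(a, a), e)), cons(cons(a, cons(b, e)), cons(cons(k(k(b, b), k(k(a, cons(e, b)), k(k(b, b), e))), b), k(a, cons(cons(b, a), a)))))  →  k(cons(cons(cons(e, a), b), cons(cons(a, a), e)), cons(cons(a, cons(b, e)), cons(cons(k(b, k(k(a, cons(e, b)), k(k(b, b), e))), b), k(a, cons(cons(b, a), a)))))   [R5 at 2.2.1.1.1]
2. k(cons(cons(cons(e, a), b), cons(cons(a, a), e)), cons(cons(a, cons(b, e)), cons(cons(k(b, k(k(a, cons(e, b)), k(k(b, b), e))), b), k(a, cons(cons(b, a), a)))))  →  k(cons(cons(cons(e, a), b), cons(cons(a, a), e)), cons(cons(a, cons(b, e)), cons(cons(k(k(a, cons(e, b)), k(k(b, b), e)), b), k(a, cons(cons(b, a), a)))))   [R5 at 2.2.1.1]
3. k(cons(cons(cons(e, a), b), cons(cons(a, a), e)), cons(cons(a, cons(b, e)), cons(cons(k(k(a, cons(e, b)), k(k(b, b), e)), b), k(a, cons(cons(b, a), a)))))  →  k(cons(cons(cons(e, a), b), cons(cons(a, a), e)), cons(cons(a, cons(b, e)), cons(cons(k(b, k(k(b, b), e)), b), k(a, cons(cons(b, a), a)))))   [R8 at 2.2.1.1.1]
4. k(cons(cons(cons(e, a), b), cons(cons(a, a), e)), cons(cons(a, cons(b, e)), cons(cons(k(b, k(k(b, b), e)), b), k(a, cons(cons(b, a), a)))))  →  k(cons(cons(cons(e, a), b), cons(cons(a, a), e)), cons(cons(a, cons(b, e)), cons(cons(k(k(b, b), e), b), k(a, cons(cons(b, a), a)))))   [R5 at 2.2.1.1]
5. k(cons(cons(cons(e, a), b), cons(cons(a, a), e)), cons(cons(a, cons(b, e)), cons(cons(k(k(b, b), e), b), k(a, cons(cons(b, a), a)))))  →  k(cons(cons(cons(e, a), b), cons(cons(a, a), e)), cons(cons(a, cons(b, e)), cons(cons(k(b, e), b), k(a, cons(cons(b, a), a)))))   [R5 at 2.2.1.1.1]
6. k(cons(cons(cons(e, a), b), cons(cons(a, a), e)), cons(cons(a, cons(b, e)), cons(cons(k(b, e), b), k(a, cons(cons(b, a), a)))))  →  k(cons(cons(cons(e, a), b), cons(cons(a, a), e)), cons(cons(a, cons(b, e)), cons(cons(e, b), k(a, cons(cons(b, a), a)))))   [R5 at 2.2.1.1]
7. k(cons(cons(cons(e, a), b), cons(cons(a, a), e)), cons(cons(a, cons(b, e)), cons(cons(e, b), k(a, cons(cons(b, a), a)))))  →  k(cons(cons(cons(e, a), b), cons(cons(a, a), e)), cons(cons(a, cons(b, e)), cons(cons(e, b), a)))   [R8 at 2.2.2]
8. k(cons(cons(cons(e, a), b), cons(cons(a, a), e)), cons(cons(a, cons(b, e)), cons(cons(e, b), a)))  →  cons(e, b)   [R7 at ε]

cons(e, b)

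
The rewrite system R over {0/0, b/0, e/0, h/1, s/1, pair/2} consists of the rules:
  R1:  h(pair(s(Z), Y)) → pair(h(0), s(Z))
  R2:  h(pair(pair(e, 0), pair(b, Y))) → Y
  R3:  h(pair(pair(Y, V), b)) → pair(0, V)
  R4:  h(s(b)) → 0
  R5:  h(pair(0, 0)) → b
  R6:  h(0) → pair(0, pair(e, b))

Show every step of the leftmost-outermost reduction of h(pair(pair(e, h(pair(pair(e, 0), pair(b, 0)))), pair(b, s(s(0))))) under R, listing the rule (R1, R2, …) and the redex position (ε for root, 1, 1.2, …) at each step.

s(s(0))

1. h(pair(pair(e, h(pair(pair(e, 0), pair(b, 0)))), pair(b, s(s(0)))))  →  h(pair(pair(e, 0), pair(b, s(s(0)))))   [R2 at 1.1.2]
2. h(pair(pair(e, 0), pair(b, s(s(0)))))  →  s(s(0))   [R2 at ε]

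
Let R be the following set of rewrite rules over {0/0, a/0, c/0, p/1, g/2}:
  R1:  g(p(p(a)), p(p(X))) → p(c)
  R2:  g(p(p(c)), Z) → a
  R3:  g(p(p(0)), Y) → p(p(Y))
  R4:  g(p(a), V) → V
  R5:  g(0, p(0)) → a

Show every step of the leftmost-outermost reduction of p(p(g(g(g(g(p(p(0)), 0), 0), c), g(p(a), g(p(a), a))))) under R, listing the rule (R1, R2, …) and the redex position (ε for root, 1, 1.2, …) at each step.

p(p(a))

1. p(p(g(g(g(g(p(p(0)), 0), 0), c), g(p(a), g(p(a), a)))))  →  p(p(g(g(g(p(p(0)), 0), c), g(p(a), g(p(a), a)))))   [R3 at 1.1.1.1.1]
2. p(p(g(g(g(p(p(0)), 0), c), g(p(a), g(p(a), a)))))  →  p(p(g(g(p(p(0)), c), g(p(a), g(p(a), a)))))   [R3 at 1.1.1.1]
3. p(p(g(g(p(p(0)), c), g(p(a), g(p(a), a)))))  →  p(p(g(p(p(c)), g(p(a), g(p(a), a)))))   [R3 at 1.1.1]
4. p(p(g(p(p(c)), g(p(a), g(p(a), a)))))  →  p(p(a))   [R2 at 1.1]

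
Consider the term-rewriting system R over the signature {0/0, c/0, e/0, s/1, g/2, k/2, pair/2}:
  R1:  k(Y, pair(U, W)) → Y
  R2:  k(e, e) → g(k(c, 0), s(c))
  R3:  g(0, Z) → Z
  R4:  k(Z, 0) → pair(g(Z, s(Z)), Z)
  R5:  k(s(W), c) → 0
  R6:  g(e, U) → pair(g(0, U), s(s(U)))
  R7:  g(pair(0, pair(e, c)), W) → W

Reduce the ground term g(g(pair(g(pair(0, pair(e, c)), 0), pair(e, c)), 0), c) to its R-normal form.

c

1. g(g(pair(g(pair(0, pair(e, c)), 0), pair(e, c)), 0), c)  →  g(g(pair(0, pair(e, c)), 0), c)   [R7 at 1.1.1]
2. g(g(pair(0, pair(e, c)), 0), c)  →  g(0, c)   [R7 at 1]
3. g(0, c)  →  c   [R3 at ε]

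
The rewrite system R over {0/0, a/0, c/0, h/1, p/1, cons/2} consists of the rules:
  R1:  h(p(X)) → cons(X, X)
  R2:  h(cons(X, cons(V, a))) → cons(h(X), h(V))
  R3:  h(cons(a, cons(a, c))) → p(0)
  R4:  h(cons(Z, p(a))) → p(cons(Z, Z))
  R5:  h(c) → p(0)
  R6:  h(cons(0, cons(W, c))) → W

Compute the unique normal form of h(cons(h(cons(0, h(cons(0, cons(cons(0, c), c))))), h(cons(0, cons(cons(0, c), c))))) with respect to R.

1. h(cons(h(cons(0, h(cons(0, cons(cons(0, c), c))))), h(cons(0, cons(cons(0, c), c)))))  →  h(cons(h(cons(0, cons(0, c))), h(cons(0, cons(cons(0, c), c)))))   [R6 at 1.1.1.2]
2. h(cons(h(cons(0, cons(0, c))), h(cons(0, cons(cons(0, c), c)))))  →  h(cons(0, h(cons(0, cons(cons(0, c), c)))))   [R6 at 1.1]
3. h(cons(0, h(cons(0, cons(cons(0, c), c)))))  →  h(cons(0, cons(0, c)))   [R6 at 1.2]
4. h(cons(0, cons(0, c)))  →  0   [R6 at ε]

0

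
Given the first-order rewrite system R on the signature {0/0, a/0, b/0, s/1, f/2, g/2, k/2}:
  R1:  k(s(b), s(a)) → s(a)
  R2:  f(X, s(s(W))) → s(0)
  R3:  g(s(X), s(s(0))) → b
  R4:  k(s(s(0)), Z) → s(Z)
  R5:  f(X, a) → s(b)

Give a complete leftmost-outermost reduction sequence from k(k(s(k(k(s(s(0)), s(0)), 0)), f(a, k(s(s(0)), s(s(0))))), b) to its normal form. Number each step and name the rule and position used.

1. k(k(s(k(k(s(s(0)), s(0)), 0)), f(a, k(s(s(0)), s(s(0))))), b)  →  k(k(s(k(s(s(0)), 0)), f(a, k(s(s(0)), s(s(0))))), b)   [R4 at 1.1.1.1]
2. k(k(s(k(s(s(0)), 0)), f(a, k(s(s(0)), s(s(0))))), b)  →  k(k(s(s(0)), f(a, k(s(s(0)), s(s(0))))), b)   [R4 at 1.1.1]
3. k(k(s(s(0)), f(a, k(s(s(0)), s(s(0))))), b)  →  k(s(f(a, k(s(s(0)), s(s(0))))), b)   [R4 at 1]
4. k(s(f(a, k(s(s(0)), s(s(0))))), b)  →  k(s(f(a, s(s(s(0))))), b)   [R4 at 1.1.2]
5. k(s(f(a, s(s(s(0))))), b)  →  k(s(s(0)), b)   [R2 at 1.1]
6. k(s(s(0)), b)  →  s(b)   [R4 at ε]

s(b)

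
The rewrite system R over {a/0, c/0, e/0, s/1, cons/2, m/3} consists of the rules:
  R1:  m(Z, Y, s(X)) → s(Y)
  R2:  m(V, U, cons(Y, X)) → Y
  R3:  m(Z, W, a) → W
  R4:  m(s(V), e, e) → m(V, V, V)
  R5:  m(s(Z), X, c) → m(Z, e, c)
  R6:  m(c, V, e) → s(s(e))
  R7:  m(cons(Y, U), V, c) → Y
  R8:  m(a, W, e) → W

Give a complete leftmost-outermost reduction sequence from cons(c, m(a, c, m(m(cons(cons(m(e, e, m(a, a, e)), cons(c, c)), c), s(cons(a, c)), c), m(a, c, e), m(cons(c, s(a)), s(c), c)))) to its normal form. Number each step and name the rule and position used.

cons(c, c)

1. cons(c, m(a, c, m(m(cons(cons(m(e, e, m(a, a, e)), cons(c, c)), c), s(cons(a, c)), c), m(a, c, e), m(cons(c, s(a)), s(c), c))))  →  cons(c, m(a, c, m(cons(m(e, e, m(a, a, e)), cons(c, c)), m(a, c, e), m(cons(c, s(a)), s(c), c))))   [R7 at 2.3.1]
2. cons(c, m(a, c, m(cons(m(e, e, m(a, a, e)), cons(c, c)), m(a, c, e), m(cons(c, s(a)), s(c), c))))  →  cons(c, m(a, c, m(cons(m(e, e, a), cons(c, c)), m(a, c, e), m(cons(c, s(a)), s(c), c))))   [R8 at 2.3.1.1.3]
3. cons(c, m(a, c, m(cons(m(e, e, a), cons(c, c)), m(a, c, e), m(cons(c, s(a)), s(c), c))))  →  cons(c, m(a, c, m(cons(e, cons(c, c)), m(a, c, e), m(cons(c, s(a)), s(c), c))))   [R3 at 2.3.1.1]
4. cons(c, m(a, c, m(cons(e, cons(c, c)), m(a, c, e), m(cons(c, s(a)), s(c), c))))  →  cons(c, m(a, c, m(cons(e, cons(c, c)), c, m(cons(c, s(a)), s(c), c))))   [R8 at 2.3.2]
5. cons(c, m(a, c, m(cons(e, cons(c, c)), c, m(cons(c, s(a)), s(c), c))))  →  cons(c, m(a, c, m(cons(e, cons(c, c)), c, c)))   [R7 at 2.3.3]
6. cons(c, m(a, c, m(cons(e, cons(c, c)), c, c)))  →  cons(c, m(a, c, e))   [R7 at 2.3]
7. cons(c, m(a, c, e))  →  cons(c, c)   [R8 at 2]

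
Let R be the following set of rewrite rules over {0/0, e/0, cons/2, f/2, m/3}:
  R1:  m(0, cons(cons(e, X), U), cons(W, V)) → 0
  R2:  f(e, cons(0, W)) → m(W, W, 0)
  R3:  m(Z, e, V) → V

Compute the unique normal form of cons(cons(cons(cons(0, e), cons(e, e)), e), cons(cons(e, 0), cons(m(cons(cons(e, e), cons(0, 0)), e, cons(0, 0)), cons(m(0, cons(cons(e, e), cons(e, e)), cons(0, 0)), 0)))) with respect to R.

1. cons(cons(cons(cons(0, e), cons(e, e)), e), cons(cons(e, 0), cons(m(cons(cons(e, e), cons(0, 0)), e, cons(0, 0)), cons(m(0, cons(cons(e, e), cons(e, e)), cons(0, 0)), 0))))  →  cons(cons(cons(cons(0, e), cons(e, e)), e), cons(cons(e, 0), cons(cons(0, 0), cons(m(0, cons(cons(e, e), cons(e, e)), cons(0, 0)), 0))))   [R3 at 2.2.1]
2. cons(cons(cons(cons(0, e), cons(e, e)), e), cons(cons(e, 0), cons(cons(0, 0), cons(m(0, cons(cons(e, e), cons(e, e)), cons(0, 0)), 0))))  →  cons(cons(cons(cons(0, e), cons(e, e)), e), cons(cons(e, 0), cons(cons(0, 0), cons(0, 0))))   [R1 at 2.2.2.1]

cons(cons(cons(cons(0, e), cons(e, e)), e), cons(cons(e, 0), cons(cons(0, 0), cons(0, 0))))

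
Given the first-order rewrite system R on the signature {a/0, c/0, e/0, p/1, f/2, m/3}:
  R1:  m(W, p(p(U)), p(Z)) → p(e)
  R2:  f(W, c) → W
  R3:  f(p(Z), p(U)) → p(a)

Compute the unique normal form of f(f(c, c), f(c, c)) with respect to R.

c

1. f(f(c, c), f(c, c))  →  f(c, f(c, c))   [R2 at 1]
2. f(c, f(c, c))  →  f(c, c)   [R2 at 2]
3. f(c, c)  →  c   [R2 at ε]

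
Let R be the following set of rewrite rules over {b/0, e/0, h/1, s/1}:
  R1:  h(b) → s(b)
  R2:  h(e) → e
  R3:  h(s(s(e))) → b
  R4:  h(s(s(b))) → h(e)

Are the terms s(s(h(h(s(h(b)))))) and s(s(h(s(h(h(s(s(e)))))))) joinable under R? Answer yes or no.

yes — NF(t₁) = s(s(e)), NF(t₂) = s(s(e))

Reduce t₁ = s(s(h(h(s(h(b)))))):
1. s(s(h(h(s(h(b))))))  →  s(s(h(h(s(s(b))))))   [R1 at 1.1.1.1.1]
2. s(s(h(h(s(s(b))))))  →  s(s(h(h(e))))   [R4 at 1.1.1]
3. s(s(h(h(e))))  →  s(s(h(e)))   [R2 at 1.1.1]
4. s(s(h(e)))  →  s(s(e))   [R2 at 1.1]

Reduce t₂ = s(s(h(s(h(h(s(s(e)))))))):
1. s(s(h(s(h(h(s(s(e))))))))  →  s(s(h(s(h(b)))))   [R3 at 1.1.1.1.1]
2. s(s(h(s(h(b)))))  →  s(s(h(s(s(b)))))   [R1 at 1.1.1.1]
3. s(s(h(s(s(b)))))  →  s(s(h(e)))   [R4 at 1.1]
4. s(s(h(e)))  →  s(s(e))   [R2 at 1.1]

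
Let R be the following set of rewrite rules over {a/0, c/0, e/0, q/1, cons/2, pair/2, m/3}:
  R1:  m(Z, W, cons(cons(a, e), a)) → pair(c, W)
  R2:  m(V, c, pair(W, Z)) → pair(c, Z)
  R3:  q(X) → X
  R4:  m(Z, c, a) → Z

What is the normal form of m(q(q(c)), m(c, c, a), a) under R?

c

1. m(q(q(c)), m(c, c, a), a)  →  m(q(c), m(c, c, a), a)   [R3 at 1]
2. m(q(c), m(c, c, a), a)  →  m(c, m(c, c, a), a)   [R3 at 1]
3. m(c, m(c, c, a), a)  →  m(c, c, a)   [R4 at 2]
4. m(c, c, a)  →  c   [R4 at ε]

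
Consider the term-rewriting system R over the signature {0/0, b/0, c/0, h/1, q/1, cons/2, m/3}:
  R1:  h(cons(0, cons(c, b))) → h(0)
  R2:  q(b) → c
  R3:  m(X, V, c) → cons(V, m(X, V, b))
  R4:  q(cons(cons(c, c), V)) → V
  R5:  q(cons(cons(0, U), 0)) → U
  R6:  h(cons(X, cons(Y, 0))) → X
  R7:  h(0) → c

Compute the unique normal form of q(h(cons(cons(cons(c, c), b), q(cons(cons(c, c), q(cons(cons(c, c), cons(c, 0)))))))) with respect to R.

b

1. q(h(cons(cons(cons(c, c), b), q(cons(cons(c, c), q(cons(cons(c, c), cons(c, 0))))))))  →  q(h(cons(cons(cons(c, c), b), q(cons(cons(c, c), cons(c, 0))))))   [R4 at 1.1.2]
2. q(h(cons(cons(cons(c, c), b), q(cons(cons(c, c), cons(c, 0))))))  →  q(h(cons(cons(cons(c, c), b), cons(c, 0))))   [R4 at 1.1.2]
3. q(h(cons(cons(cons(c, c), b), cons(c, 0))))  →  q(cons(cons(c, c), b))   [R6 at 1]
4. q(cons(cons(c, c), b))  →  b   [R4 at ε]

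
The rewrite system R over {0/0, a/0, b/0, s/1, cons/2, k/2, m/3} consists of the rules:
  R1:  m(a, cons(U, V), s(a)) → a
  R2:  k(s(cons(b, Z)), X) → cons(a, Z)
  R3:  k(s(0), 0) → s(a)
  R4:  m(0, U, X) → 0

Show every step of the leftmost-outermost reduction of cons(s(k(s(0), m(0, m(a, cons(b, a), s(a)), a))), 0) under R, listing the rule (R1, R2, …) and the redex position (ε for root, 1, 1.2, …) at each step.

cons(s(s(a)), 0)

1. cons(s(k(s(0), m(0, m(a, cons(b, a), s(a)), a))), 0)  →  cons(s(k(s(0), 0)), 0)   [R4 at 1.1.2]
2. cons(s(k(s(0), 0)), 0)  →  cons(s(s(a)), 0)   [R3 at 1.1]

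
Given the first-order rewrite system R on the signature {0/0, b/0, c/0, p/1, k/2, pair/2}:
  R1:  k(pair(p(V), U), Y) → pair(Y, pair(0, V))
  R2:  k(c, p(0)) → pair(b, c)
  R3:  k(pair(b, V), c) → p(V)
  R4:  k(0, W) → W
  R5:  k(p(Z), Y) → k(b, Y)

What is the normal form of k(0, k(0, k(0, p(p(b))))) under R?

p(p(b))

1. k(0, k(0, k(0, p(p(b)))))  →  k(0, k(0, p(p(b))))   [R4 at ε]
2. k(0, k(0, p(p(b))))  →  k(0, p(p(b)))   [R4 at ε]
3. k(0, p(p(b)))  →  p(p(b))   [R4 at ε]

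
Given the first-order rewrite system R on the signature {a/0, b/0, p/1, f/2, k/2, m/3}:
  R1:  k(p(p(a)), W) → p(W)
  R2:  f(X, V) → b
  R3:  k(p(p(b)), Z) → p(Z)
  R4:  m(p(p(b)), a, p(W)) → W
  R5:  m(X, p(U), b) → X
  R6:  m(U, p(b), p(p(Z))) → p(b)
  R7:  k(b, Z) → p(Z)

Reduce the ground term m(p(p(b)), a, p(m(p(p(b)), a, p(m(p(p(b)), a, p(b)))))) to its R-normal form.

1. m(p(p(b)), a, p(m(p(p(b)), a, p(m(p(p(b)), a, p(b))))))  →  m(p(p(b)), a, p(m(p(p(b)), a, p(b))))   [R4 at ε]
2. m(p(p(b)), a, p(m(p(p(b)), a, p(b))))  →  m(p(p(b)), a, p(b))   [R4 at ε]
3. m(p(p(b)), a, p(b))  →  b   [R4 at ε]

b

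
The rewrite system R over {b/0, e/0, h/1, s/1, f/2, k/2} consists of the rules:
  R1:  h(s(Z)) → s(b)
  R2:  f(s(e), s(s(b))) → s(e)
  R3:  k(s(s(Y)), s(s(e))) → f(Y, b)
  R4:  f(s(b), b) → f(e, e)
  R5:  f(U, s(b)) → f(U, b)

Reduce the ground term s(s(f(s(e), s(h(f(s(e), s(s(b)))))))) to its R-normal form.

s(s(s(e)))

1. s(s(f(s(e), s(h(f(s(e), s(s(b))))))))  →  s(s(f(s(e), s(h(s(e))))))   [R2 at 1.1.2.1.1]
2. s(s(f(s(e), s(h(s(e))))))  →  s(s(f(s(e), s(s(b)))))   [R1 at 1.1.2.1]
3. s(s(f(s(e), s(s(b)))))  →  s(s(s(e)))   [R2 at 1.1]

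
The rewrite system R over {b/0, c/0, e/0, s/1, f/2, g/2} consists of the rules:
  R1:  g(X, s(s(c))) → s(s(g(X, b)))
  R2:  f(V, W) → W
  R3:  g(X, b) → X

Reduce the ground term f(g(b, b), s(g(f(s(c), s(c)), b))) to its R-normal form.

1. f(g(b, b), s(g(f(s(c), s(c)), b)))  →  s(g(f(s(c), s(c)), b))   [R2 at ε]
2. s(g(f(s(c), s(c)), b))  →  s(f(s(c), s(c)))   [R3 at 1]
3. s(f(s(c), s(c)))  →  s(s(c))   [R2 at 1]

s(s(c))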